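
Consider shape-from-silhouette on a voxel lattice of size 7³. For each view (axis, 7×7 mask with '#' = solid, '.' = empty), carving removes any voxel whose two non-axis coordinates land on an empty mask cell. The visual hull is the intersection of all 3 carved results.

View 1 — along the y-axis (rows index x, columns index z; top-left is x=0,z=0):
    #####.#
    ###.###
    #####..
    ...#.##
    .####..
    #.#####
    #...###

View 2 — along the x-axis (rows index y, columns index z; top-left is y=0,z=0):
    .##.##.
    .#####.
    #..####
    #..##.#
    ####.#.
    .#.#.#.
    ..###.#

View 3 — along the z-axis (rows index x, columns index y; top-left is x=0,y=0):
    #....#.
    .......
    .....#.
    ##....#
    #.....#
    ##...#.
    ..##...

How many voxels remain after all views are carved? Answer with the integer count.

voxel count = 34

before carving: 343 voxels (7×7×7)
carve view 1 (along y, XZ-mask fill 34/49): 238 voxels remain
carve view 2 (along x, YZ-mask fill 30/49): 146 voxels remain
carve view 3 (along z, XY-mask fill 13/49): 34 voxels remain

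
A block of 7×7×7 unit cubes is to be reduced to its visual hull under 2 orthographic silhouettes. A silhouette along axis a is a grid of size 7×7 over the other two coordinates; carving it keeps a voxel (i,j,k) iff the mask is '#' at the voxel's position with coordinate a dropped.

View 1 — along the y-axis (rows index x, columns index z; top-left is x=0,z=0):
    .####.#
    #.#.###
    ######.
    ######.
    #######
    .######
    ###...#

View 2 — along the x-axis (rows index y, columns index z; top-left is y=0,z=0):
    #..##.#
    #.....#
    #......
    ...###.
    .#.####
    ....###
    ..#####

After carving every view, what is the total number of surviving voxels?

remaining voxels: 123

full grid |V| = 343
V1 y: intersect with XZ mask (39 set) -- 273 left
V2 x: intersect with YZ mask (23 set) -- 123 left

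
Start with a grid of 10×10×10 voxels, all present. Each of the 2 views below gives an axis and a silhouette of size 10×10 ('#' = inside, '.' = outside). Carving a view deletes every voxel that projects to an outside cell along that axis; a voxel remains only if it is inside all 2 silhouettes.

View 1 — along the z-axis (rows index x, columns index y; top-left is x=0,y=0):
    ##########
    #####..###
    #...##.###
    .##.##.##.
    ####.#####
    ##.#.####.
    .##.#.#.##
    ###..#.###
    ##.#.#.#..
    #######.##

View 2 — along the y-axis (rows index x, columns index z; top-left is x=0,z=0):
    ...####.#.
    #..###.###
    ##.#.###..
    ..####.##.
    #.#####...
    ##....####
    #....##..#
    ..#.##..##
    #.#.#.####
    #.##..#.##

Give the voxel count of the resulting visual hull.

initial block: 10^3 = 1000
step 1: project along z, AND mask (73/100) → |grid| = 730
step 2: project along y, AND mask (58/100) → |grid| = 422

remaining voxels: 422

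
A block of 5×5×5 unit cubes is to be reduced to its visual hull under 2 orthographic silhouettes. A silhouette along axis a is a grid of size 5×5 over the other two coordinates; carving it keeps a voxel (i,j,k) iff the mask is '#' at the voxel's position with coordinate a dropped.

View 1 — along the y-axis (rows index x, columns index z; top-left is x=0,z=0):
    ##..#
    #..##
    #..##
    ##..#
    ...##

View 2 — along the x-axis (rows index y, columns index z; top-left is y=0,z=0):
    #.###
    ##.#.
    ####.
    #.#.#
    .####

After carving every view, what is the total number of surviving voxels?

voxel count = 49

start: 5×5×5 = 125 voxels
carve view 1 (along y, XZ-mask fill 14/25): 70 voxels remain
carve view 2 (along x, YZ-mask fill 18/25): 49 voxels remain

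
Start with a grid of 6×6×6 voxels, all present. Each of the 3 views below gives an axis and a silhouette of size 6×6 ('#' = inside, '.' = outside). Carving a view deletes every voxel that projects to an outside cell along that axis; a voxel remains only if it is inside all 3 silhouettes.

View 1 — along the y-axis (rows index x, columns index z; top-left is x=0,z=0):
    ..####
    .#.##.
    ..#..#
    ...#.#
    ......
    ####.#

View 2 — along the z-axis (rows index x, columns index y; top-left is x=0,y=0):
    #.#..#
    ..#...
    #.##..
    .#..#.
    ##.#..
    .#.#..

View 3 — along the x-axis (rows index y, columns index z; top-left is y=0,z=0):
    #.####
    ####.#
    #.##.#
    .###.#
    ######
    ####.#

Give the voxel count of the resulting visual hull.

initial block: 6^3 = 216
V1 y: intersect with XZ mask (16 set) -- 96 left
V2 z: intersect with XY mask (14 set) -- 35 left
V3 x: intersect with YZ mask (29 set) -- 30 left

|visual hull| = 30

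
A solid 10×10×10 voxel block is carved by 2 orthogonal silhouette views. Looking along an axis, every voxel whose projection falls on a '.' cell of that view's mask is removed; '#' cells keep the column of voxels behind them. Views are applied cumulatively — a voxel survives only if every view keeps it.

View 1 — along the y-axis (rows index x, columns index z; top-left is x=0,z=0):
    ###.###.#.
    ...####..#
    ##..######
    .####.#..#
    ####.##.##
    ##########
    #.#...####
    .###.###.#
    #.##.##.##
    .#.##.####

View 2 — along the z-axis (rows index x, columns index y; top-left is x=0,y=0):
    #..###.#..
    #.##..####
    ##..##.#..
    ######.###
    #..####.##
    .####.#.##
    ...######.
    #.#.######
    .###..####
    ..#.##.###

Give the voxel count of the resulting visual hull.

473 voxels

start: 10×10×10 = 1000 voxels
V1 y: intersect with XZ mask (71 set) -- 710 left
V2 z: intersect with XY mask (67 set) -- 473 left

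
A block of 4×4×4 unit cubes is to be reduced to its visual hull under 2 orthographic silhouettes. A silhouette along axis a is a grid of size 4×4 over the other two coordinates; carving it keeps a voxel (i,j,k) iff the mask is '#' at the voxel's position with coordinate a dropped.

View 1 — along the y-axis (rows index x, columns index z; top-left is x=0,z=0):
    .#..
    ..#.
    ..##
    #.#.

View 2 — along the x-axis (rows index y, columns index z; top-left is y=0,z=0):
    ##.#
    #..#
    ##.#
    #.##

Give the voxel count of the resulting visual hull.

start: 4×4×4 = 64 voxels
V1 y: intersect with XZ mask (6 set) -- 24 left
V2 x: intersect with YZ mask (11 set) -- 13 left

|visual hull| = 13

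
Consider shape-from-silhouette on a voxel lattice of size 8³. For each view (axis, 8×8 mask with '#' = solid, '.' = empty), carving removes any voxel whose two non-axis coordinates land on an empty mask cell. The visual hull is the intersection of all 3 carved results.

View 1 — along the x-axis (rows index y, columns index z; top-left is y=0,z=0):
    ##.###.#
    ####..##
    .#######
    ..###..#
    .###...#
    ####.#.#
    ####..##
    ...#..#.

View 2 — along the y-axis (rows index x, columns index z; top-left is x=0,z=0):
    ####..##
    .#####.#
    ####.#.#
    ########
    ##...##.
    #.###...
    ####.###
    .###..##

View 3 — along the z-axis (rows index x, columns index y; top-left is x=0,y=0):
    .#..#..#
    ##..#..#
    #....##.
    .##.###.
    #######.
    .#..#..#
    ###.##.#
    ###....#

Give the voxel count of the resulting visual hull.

137 voxels

start: 8×8×8 = 512 voxels
[1] x-view keeps 41 columns → grid now 328
[2] y-view keeps 46 columns → grid now 250
[3] z-view keeps 35 columns → grid now 137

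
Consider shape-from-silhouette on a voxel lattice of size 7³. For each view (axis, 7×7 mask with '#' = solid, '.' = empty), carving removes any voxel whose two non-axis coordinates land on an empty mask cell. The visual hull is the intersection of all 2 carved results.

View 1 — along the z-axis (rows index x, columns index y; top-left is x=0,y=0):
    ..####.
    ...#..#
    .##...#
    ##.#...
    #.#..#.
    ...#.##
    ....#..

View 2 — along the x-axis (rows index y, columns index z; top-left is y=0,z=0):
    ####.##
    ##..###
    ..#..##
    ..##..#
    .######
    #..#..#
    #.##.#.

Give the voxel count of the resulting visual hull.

before carving: 343 voxels (7×7×7)
carve view 1 (along z, XY-mask fill 19/49): 133 voxels remain
carve view 2 (along x, YZ-mask fill 30/49): 76 voxels remain

76 voxels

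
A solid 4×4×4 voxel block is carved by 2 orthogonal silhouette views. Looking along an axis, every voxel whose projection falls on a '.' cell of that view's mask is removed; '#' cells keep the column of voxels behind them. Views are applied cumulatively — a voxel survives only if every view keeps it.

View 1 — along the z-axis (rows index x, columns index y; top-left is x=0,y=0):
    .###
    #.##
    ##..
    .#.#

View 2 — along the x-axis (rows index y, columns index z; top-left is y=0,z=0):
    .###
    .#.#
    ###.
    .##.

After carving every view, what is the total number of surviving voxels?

before carving: 64 voxels (4×4×4)
[1] z-view keeps 10 columns → grid now 40
[2] x-view keeps 10 columns → grid now 24

remaining voxels: 24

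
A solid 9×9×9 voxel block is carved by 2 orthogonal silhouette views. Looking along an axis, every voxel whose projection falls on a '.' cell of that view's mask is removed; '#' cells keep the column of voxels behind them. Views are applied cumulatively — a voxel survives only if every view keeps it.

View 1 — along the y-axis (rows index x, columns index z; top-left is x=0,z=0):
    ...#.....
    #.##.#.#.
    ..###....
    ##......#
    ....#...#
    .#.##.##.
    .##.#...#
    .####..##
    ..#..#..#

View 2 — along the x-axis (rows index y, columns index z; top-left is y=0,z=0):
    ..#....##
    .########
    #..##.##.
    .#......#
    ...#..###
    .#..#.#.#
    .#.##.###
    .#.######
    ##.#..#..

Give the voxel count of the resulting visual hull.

157 voxels

start: 9×9×9 = 729 voxels
after view 1 [y-axis, 32 of 81 cells solid] → remaining = 288
after view 2 [x-axis, 43 of 81 cells solid] → remaining = 157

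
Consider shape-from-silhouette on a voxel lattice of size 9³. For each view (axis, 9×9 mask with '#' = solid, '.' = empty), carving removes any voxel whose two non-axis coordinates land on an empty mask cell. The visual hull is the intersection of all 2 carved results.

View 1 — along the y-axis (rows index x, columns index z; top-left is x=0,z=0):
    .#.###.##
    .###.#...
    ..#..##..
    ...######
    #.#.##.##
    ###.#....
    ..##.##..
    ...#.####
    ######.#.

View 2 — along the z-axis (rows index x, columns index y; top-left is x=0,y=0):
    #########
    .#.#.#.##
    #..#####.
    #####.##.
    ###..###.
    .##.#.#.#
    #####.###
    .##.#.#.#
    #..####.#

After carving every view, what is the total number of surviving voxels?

|visual hull| = 289

before carving: 729 voxels (9×9×9)
step 1: project along y, AND mask (45/81) → |grid| = 405
step 2: project along z, AND mask (57/81) → |grid| = 289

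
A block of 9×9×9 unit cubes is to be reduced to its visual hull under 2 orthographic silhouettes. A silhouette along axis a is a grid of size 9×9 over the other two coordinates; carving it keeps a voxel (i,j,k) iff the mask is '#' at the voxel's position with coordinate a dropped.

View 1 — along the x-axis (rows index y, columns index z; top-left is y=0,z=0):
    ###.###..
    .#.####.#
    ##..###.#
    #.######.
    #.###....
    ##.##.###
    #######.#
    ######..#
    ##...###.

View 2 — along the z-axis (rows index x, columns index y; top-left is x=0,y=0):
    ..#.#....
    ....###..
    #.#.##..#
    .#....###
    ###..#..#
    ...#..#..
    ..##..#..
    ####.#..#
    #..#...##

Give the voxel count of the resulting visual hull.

voxel count = 211

before carving: 729 voxels (9×9×9)
  1. axis=0 (YZ plane), |mask|=56  ⇒  voxels=504
  2. axis=2 (XY plane), |mask|=34  ⇒  voxels=211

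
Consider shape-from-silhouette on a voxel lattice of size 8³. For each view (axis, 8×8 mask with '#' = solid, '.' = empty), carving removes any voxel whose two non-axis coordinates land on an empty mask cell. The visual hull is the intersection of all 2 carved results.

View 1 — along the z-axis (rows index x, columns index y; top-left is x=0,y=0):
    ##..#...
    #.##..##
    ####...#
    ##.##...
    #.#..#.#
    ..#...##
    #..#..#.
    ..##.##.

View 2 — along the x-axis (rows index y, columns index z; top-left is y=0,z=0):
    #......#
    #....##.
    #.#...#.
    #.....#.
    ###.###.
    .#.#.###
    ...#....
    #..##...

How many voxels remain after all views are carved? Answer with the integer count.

full grid |V| = 512
[1] z-view keeps 31 columns → grid now 248
[2] x-view keeps 25 columns → grid now 84

84 voxels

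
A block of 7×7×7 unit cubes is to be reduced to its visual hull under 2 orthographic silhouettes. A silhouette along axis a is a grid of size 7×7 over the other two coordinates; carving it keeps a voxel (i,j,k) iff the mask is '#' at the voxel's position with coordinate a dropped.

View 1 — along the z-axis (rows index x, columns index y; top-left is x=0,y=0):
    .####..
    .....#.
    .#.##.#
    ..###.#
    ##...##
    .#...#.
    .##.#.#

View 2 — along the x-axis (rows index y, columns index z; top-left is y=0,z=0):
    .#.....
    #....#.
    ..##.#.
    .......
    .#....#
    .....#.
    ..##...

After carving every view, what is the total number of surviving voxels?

|visual hull| = 39

full grid |V| = 343
[1] z-view keeps 23 columns → grid now 161
[2] x-view keeps 11 columns → grid now 39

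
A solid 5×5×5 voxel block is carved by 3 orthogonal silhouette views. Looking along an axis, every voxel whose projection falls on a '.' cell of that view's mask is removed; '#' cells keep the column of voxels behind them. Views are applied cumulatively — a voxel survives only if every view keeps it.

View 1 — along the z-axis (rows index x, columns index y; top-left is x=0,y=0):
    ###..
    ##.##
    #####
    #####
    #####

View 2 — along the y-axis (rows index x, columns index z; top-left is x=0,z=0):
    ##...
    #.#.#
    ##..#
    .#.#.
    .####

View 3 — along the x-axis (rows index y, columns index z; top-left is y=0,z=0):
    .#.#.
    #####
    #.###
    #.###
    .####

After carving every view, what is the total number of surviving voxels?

voxel count = 46

full grid |V| = 125
carve view 1 (along z, XY-mask fill 22/25): 110 voxels remain
carve view 2 (along y, XZ-mask fill 14/25): 63 voxels remain
carve view 3 (along x, YZ-mask fill 19/25): 46 voxels remain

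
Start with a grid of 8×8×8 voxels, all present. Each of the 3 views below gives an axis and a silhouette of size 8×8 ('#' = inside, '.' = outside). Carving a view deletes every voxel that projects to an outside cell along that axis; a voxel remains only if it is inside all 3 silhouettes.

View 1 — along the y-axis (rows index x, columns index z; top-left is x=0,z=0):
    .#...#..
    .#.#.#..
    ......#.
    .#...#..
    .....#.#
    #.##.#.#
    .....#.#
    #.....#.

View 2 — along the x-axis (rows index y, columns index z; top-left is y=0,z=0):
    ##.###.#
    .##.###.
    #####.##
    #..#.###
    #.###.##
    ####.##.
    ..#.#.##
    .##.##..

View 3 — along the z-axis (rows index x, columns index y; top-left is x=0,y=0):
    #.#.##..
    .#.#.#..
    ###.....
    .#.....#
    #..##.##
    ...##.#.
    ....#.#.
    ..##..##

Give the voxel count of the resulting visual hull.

remaining voxels: 42

initial block: 8^3 = 512
  1. axis=1 (XZ plane), |mask|=19  ⇒  voxels=152
  2. axis=0 (YZ plane), |mask|=43  ⇒  voxels=98
  3. axis=2 (XY plane), |mask|=26  ⇒  voxels=42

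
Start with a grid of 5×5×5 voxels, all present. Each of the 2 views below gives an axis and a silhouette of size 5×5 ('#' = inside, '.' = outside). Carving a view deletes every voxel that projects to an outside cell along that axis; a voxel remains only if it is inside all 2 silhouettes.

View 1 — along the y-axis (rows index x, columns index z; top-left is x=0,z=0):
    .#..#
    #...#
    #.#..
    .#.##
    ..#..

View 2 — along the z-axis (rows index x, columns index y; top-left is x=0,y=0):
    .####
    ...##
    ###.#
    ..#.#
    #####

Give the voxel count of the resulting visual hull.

initial block: 5^3 = 125
[1] y-view keeps 10 columns → grid now 50
[2] z-view keeps 17 columns → grid now 31

voxel count = 31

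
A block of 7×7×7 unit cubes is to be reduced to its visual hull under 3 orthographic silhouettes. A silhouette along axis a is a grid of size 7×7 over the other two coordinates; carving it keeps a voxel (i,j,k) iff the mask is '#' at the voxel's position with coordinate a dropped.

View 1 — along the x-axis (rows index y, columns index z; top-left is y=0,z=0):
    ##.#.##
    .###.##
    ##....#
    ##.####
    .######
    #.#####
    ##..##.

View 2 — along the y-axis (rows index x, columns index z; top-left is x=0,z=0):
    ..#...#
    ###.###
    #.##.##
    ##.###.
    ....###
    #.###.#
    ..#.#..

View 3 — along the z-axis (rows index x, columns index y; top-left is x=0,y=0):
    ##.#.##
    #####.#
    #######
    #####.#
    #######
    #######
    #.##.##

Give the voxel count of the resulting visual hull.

before carving: 343 voxels (7×7×7)
after view 1 [x-axis, 35 of 49 cells solid] → remaining = 245
after view 2 [y-axis, 28 of 49 cells solid] → remaining = 136
after view 3 [z-axis, 43 of 49 cells solid] → remaining = 121

|visual hull| = 121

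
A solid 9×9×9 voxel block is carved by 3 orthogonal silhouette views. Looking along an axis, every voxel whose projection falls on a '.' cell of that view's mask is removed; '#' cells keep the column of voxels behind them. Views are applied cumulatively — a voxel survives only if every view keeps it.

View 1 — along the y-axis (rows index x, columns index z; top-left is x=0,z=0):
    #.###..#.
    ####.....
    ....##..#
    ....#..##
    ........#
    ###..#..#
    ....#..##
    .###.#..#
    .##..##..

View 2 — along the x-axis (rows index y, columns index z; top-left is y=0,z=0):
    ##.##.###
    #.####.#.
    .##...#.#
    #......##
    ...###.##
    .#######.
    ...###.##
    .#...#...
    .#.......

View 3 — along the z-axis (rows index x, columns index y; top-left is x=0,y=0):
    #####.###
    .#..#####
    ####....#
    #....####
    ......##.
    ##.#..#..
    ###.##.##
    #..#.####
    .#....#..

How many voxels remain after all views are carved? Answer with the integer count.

initial block: 9^3 = 729
step 1: project along y, AND mask (33/81) → |grid| = 297
step 2: project along x, AND mask (40/81) → |grid| = 150
step 3: project along z, AND mask (45/81) → |grid| = 81

remaining voxels: 81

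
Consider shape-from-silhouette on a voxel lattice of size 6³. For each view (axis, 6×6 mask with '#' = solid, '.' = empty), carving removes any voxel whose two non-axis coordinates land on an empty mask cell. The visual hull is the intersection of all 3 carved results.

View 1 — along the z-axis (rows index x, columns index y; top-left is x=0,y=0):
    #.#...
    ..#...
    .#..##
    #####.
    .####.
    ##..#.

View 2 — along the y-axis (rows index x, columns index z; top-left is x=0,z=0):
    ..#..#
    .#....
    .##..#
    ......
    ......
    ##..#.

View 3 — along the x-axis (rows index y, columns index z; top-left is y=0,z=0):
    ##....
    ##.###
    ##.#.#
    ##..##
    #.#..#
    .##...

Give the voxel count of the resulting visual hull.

full grid |V| = 216
  1. axis=2 (XY plane), |mask|=18  ⇒  voxels=108
  2. axis=1 (XZ plane), |mask|=9  ⇒  voxels=23
  3. axis=0 (YZ plane), |mask|=20  ⇒  voxels=14

|visual hull| = 14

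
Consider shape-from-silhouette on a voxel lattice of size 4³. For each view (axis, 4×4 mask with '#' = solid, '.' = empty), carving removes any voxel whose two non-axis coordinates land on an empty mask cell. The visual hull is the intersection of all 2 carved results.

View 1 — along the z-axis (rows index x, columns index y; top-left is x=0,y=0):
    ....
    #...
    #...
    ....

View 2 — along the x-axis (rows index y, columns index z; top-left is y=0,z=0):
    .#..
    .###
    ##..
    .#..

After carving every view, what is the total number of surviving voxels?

initial block: 4^3 = 64
[1] z-view keeps 2 columns → grid now 8
[2] x-view keeps 7 columns → grid now 2

remaining voxels: 2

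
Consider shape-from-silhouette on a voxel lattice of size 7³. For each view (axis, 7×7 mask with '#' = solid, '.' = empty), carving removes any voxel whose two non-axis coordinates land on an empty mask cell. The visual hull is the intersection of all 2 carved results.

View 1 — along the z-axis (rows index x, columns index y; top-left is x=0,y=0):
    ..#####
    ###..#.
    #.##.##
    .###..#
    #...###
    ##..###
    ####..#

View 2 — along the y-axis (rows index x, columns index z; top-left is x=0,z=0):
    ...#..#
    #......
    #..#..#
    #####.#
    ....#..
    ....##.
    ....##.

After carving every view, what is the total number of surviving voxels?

remaining voxels: 77

full grid |V| = 343
V1 z: intersect with XY mask (32 set) -- 224 left
V2 y: intersect with XZ mask (17 set) -- 77 left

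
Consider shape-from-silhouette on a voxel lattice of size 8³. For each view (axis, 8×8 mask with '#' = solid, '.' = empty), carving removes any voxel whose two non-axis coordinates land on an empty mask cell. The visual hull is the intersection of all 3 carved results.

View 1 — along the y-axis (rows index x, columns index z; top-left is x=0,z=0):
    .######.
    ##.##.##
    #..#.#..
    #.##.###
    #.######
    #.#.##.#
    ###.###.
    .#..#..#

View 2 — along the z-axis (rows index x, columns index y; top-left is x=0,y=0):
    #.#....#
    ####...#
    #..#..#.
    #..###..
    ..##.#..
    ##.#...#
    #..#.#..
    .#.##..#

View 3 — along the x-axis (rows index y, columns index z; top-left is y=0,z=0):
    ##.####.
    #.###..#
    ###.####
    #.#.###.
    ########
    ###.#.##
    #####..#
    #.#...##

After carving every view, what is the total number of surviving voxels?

full grid |V| = 512
step 1: project along y, AND mask (42/64) → |grid| = 336
step 2: project along z, AND mask (29/64) → |grid| = 152
step 3: project along x, AND mask (47/64) → |grid| = 109

voxel count = 109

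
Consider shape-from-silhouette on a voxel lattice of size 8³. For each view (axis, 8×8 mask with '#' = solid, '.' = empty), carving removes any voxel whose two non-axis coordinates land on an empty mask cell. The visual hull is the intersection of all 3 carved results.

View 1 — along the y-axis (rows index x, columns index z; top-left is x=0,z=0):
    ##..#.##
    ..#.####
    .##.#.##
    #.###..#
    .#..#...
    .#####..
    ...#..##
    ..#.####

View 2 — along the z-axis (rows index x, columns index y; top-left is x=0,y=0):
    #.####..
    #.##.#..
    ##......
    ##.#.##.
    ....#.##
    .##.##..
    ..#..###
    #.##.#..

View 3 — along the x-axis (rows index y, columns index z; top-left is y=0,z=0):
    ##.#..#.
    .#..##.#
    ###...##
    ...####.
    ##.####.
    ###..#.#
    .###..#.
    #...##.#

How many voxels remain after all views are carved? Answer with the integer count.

initial block: 8^3 = 512
step 1: project along y, AND mask (35/64) → |grid| = 280
step 2: project along z, AND mask (31/64) → |grid| = 138
step 3: project along x, AND mask (36/64) → |grid| = 74

remaining voxels: 74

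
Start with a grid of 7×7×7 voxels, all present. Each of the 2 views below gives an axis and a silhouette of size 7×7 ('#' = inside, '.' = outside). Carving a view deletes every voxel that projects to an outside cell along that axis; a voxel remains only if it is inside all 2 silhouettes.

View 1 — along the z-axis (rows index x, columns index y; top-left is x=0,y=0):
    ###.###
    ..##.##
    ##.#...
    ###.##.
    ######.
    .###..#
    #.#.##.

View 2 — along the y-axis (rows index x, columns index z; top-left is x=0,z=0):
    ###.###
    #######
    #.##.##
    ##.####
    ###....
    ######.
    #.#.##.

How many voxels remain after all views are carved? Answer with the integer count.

|visual hull| = 167

before carving: 343 voxels (7×7×7)
[1] z-view keeps 32 columns → grid now 224
[2] y-view keeps 37 columns → grid now 167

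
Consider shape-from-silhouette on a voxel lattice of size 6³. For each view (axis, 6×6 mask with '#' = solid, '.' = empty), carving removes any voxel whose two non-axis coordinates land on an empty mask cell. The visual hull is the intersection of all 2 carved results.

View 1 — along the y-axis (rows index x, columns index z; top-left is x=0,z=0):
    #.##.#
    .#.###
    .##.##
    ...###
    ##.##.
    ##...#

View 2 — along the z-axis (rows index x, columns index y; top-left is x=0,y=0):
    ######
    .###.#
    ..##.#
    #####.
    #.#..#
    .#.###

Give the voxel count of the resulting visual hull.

91 voxels

before carving: 216 voxels (6×6×6)
V1 y: intersect with XZ mask (22 set) -- 132 left
V2 z: intersect with XY mask (25 set) -- 91 left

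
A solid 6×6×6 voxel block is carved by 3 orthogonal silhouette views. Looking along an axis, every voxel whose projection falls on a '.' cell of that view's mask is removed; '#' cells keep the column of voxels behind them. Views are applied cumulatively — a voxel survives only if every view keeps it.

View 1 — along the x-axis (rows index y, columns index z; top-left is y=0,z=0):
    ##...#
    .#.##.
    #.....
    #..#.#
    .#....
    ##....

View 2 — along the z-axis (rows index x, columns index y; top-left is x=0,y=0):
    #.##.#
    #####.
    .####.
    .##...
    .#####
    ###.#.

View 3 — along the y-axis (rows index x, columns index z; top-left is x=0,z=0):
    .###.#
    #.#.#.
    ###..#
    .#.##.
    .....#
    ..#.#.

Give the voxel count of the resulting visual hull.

start: 6×6×6 = 216 voxels
  1. axis=0 (YZ plane), |mask|=13  ⇒  voxels=78
  2. axis=2 (XY plane), |mask|=24  ⇒  voxels=50
  3. axis=1 (XZ plane), |mask|=17  ⇒  voxels=19

remaining voxels: 19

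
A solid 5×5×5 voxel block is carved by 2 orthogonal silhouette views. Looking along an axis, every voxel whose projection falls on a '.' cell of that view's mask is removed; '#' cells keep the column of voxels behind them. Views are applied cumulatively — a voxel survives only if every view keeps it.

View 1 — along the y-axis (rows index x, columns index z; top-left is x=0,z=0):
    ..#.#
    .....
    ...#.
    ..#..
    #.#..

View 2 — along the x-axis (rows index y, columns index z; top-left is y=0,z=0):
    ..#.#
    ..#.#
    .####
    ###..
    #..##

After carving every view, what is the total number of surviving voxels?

|visual hull| = 20

before carving: 125 voxels (5×5×5)
after view 1 [y-axis, 6 of 25 cells solid] → remaining = 30
after view 2 [x-axis, 14 of 25 cells solid] → remaining = 20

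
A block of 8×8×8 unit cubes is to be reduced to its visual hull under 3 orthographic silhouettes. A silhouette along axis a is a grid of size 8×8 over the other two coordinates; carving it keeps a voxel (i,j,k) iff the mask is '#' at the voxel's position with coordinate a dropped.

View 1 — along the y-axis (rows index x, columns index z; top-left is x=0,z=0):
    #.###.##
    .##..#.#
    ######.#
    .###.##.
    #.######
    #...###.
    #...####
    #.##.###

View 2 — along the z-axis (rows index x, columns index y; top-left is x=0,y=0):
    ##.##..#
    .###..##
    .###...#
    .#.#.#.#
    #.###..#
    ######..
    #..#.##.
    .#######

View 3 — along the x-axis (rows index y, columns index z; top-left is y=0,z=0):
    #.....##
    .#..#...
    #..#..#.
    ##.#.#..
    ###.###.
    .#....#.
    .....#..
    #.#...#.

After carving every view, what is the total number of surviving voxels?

remaining voxels: 87

start: 8×8×8 = 512 voxels
after view 1 [y-axis, 44 of 64 cells solid] → remaining = 352
after view 2 [z-axis, 40 of 64 cells solid] → remaining = 219
after view 3 [x-axis, 24 of 64 cells solid] → remaining = 87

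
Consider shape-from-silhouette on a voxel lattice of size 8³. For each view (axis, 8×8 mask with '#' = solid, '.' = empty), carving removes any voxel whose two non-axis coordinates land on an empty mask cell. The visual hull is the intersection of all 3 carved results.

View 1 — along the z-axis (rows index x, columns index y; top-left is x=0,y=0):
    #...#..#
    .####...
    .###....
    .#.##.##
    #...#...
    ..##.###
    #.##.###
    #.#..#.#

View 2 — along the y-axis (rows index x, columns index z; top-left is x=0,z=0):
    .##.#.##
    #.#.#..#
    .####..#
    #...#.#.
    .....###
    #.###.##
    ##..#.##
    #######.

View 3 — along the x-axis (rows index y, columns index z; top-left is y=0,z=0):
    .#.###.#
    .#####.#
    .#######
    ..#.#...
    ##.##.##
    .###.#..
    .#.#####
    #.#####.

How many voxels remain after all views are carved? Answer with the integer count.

|visual hull| = 101

full grid |V| = 512
V1 z: intersect with XY mask (32 set) -- 256 left
V2 y: intersect with XZ mask (38 set) -- 155 left
V3 x: intersect with YZ mask (42 set) -- 101 left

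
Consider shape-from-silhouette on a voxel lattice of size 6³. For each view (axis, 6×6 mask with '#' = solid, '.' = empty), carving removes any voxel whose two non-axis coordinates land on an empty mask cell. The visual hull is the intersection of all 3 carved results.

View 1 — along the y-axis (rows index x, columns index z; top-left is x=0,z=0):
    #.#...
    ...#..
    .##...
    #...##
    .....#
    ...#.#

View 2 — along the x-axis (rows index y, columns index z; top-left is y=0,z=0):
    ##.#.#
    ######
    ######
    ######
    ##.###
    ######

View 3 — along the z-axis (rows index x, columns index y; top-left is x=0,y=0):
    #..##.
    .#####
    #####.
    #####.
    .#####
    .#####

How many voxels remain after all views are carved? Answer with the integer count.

initial block: 6^3 = 216
V1 y: intersect with XZ mask (11 set) -- 66 left
V2 x: intersect with YZ mask (33 set) -- 61 left
V3 z: intersect with XY mask (28 set) -- 46 left

voxel count = 46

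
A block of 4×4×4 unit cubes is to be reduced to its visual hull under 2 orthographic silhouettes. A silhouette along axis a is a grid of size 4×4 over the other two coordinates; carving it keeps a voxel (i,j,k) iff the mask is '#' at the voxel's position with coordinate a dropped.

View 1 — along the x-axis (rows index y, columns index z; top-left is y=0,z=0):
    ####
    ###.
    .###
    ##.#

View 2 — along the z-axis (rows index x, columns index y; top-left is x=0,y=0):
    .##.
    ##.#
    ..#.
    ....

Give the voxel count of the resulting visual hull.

19 voxels

initial block: 4^3 = 64
after view 1 [x-axis, 13 of 16 cells solid] → remaining = 52
after view 2 [z-axis, 6 of 16 cells solid] → remaining = 19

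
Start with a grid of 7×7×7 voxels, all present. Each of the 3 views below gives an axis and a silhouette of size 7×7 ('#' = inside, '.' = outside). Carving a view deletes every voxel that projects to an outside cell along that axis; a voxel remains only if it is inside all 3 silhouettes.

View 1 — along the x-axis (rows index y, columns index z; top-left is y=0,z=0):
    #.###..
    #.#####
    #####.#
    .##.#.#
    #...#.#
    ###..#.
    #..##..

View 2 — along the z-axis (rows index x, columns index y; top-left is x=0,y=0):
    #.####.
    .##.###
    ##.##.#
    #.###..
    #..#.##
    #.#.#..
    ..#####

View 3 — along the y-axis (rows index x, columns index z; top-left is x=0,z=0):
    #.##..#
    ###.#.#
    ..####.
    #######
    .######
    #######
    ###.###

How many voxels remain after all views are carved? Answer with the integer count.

initial block: 7^3 = 343
carve view 1 (along x, YZ-mask fill 30/49): 210 voxels remain
carve view 2 (along z, XY-mask fill 31/49): 128 voxels remain
carve view 3 (along y, XZ-mask fill 39/49): 102 voxels remain

voxel count = 102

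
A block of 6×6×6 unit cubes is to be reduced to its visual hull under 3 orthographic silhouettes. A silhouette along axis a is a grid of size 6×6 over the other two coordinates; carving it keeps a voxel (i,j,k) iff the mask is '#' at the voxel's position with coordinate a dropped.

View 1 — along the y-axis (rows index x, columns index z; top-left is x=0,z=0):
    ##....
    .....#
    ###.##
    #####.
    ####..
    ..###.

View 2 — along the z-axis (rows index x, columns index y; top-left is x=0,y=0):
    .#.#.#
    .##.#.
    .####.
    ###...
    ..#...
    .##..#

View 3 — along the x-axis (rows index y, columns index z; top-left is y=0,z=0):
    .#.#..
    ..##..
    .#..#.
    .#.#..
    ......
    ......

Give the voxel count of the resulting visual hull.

full grid |V| = 216
carve view 1 (along y, XZ-mask fill 20/36): 120 voxels remain
carve view 2 (along z, XY-mask fill 17/36): 57 voxels remain
carve view 3 (along x, YZ-mask fill 8/36): 15 voxels remain

|visual hull| = 15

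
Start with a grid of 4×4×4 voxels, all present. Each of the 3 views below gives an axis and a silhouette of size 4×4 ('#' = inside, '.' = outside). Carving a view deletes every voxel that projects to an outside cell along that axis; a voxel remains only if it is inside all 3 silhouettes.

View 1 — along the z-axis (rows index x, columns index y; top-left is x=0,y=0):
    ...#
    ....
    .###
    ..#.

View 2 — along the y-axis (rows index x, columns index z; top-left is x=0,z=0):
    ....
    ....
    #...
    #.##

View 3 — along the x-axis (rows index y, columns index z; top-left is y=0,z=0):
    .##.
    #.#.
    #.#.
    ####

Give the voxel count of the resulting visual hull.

5 voxels

before carving: 64 voxels (4×4×4)
V1 z: intersect with XY mask (5 set) -- 20 left
V2 y: intersect with XZ mask (4 set) -- 6 left
V3 x: intersect with YZ mask (10 set) -- 5 left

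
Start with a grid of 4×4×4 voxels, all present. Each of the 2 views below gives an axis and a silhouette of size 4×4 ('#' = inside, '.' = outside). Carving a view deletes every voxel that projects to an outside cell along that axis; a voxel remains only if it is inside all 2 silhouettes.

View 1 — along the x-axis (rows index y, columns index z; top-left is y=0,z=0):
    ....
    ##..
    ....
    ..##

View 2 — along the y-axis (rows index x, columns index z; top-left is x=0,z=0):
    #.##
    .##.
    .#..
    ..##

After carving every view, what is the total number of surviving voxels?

remaining voxels: 8

full grid |V| = 64
V1 x: intersect with YZ mask (4 set) -- 16 left
V2 y: intersect with XZ mask (8 set) -- 8 left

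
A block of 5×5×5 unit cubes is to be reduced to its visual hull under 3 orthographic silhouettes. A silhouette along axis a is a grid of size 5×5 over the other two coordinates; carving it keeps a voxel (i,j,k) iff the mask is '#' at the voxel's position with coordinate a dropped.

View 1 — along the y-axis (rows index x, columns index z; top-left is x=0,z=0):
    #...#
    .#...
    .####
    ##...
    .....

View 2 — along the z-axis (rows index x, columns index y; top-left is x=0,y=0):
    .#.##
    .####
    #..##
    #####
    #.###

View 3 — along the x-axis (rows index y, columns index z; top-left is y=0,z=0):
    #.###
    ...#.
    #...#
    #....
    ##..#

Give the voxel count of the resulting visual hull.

start: 5×5×5 = 125 voxels
[1] y-view keeps 9 columns → grid now 45
[2] z-view keeps 19 columns → grid now 32
[3] x-view keeps 11 columns → grid now 14

14 voxels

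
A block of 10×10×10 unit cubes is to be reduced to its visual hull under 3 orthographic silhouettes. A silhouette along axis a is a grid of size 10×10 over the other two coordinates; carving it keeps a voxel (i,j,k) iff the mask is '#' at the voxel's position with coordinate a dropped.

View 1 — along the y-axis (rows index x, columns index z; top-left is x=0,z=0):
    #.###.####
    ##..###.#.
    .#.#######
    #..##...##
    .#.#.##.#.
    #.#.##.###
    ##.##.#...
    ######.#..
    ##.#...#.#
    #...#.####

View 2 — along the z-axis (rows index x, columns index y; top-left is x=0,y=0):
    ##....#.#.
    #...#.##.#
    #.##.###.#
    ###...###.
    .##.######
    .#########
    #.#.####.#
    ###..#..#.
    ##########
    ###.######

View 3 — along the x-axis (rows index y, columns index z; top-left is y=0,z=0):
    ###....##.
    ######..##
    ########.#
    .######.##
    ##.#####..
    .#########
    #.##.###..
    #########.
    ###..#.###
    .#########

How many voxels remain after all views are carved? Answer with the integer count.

initial block: 10^3 = 1000
step 1: project along y, AND mask (62/100) → |grid| = 620
step 2: project along z, AND mask (70/100) → |grid| = 425
step 3: project along x, AND mask (77/100) → |grid| = 320

320 voxels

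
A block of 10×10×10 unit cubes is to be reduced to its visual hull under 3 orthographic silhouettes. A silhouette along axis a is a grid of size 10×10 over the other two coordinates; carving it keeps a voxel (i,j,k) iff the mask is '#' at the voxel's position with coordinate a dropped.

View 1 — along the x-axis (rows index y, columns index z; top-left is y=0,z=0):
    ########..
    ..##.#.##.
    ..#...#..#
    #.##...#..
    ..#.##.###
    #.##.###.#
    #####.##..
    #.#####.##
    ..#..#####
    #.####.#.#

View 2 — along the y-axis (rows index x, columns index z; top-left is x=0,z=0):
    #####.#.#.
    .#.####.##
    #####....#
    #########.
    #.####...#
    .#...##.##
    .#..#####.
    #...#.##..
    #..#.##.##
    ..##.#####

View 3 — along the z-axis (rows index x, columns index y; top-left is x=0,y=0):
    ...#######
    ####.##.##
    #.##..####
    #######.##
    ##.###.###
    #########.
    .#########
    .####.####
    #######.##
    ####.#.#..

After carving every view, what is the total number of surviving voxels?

full grid |V| = 1000
V1 x: intersect with YZ mask (61 set) -- 610 left
V2 y: intersect with XZ mask (63 set) -- 375 left
V3 z: intersect with XY mask (80 set) -- 292 left

remaining voxels: 292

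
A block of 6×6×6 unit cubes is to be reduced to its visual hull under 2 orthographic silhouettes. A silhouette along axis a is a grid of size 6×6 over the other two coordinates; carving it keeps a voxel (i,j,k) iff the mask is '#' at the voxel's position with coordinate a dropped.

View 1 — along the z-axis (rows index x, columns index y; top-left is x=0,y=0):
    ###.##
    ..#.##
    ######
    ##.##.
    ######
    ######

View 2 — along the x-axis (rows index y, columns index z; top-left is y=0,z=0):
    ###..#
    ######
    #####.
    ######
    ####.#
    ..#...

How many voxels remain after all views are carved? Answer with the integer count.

|visual hull| = 134

start: 6×6×6 = 216 voxels
[1] z-view keeps 30 columns → grid now 180
[2] x-view keeps 27 columns → grid now 134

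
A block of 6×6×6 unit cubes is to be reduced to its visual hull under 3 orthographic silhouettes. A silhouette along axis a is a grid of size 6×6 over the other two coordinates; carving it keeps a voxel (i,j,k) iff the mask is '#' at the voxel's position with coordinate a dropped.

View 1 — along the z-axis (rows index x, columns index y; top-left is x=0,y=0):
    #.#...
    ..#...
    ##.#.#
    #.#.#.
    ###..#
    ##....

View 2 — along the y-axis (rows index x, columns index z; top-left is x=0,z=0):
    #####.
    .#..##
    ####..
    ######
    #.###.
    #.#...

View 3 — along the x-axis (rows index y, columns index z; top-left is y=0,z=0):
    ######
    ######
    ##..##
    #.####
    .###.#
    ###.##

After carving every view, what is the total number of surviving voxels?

start: 6×6×6 = 216 voxels
step 1: project along z, AND mask (16/36) → |grid| = 96
step 2: project along y, AND mask (24/36) → |grid| = 67
step 3: project along x, AND mask (30/36) → |grid| = 56

voxel count = 56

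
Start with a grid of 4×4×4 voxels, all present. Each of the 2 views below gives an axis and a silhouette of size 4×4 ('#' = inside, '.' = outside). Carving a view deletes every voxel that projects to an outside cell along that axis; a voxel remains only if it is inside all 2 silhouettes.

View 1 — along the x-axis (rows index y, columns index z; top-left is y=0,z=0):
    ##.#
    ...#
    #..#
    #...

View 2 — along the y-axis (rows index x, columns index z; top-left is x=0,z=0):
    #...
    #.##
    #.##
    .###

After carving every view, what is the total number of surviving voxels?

remaining voxels: 19

before carving: 64 voxels (4×4×4)
step 1: project along x, AND mask (7/16) → |grid| = 28
step 2: project along y, AND mask (10/16) → |grid| = 19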